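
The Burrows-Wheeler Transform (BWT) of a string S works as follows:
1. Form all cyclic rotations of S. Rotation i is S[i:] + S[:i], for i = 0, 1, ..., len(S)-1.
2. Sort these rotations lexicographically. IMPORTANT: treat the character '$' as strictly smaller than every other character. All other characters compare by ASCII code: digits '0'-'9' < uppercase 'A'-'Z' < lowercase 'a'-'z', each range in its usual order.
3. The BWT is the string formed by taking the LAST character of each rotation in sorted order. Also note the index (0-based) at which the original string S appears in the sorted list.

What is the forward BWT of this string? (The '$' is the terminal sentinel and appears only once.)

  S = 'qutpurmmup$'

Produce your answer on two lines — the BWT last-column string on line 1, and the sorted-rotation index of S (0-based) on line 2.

All 11 rotations (rotation i = S[i:]+S[:i]):
  rot[0] = qutpurmmup$
  rot[1] = utpurmmup$q
  rot[2] = tpurmmup$qu
  rot[3] = purmmup$qut
  rot[4] = urmmup$qutp
  rot[5] = rmmup$qutpu
  rot[6] = mmup$qutpur
  rot[7] = mup$qutpurm
  rot[8] = up$qutpurmm
  rot[9] = p$qutpurmmu
  rot[10] = $qutpurmmup
Sorted (with $ < everything):
  sorted[0] = $qutpurmmup  (last char: 'p')
  sorted[1] = mmup$qutpur  (last char: 'r')
  sorted[2] = mup$qutpurm  (last char: 'm')
  sorted[3] = p$qutpurmmu  (last char: 'u')
  sorted[4] = purmmup$qut  (last char: 't')
  sorted[5] = qutpurmmup$  (last char: '$')
  sorted[6] = rmmup$qutpu  (last char: 'u')
  sorted[7] = tpurmmup$qu  (last char: 'u')
  sorted[8] = up$qutpurmm  (last char: 'm')
  sorted[9] = urmmup$qutp  (last char: 'p')
  sorted[10] = utpurmmup$q  (last char: 'q')
Last column: prmut$uumpq
Original string S is at sorted index 5

Answer: prmut$uumpq
5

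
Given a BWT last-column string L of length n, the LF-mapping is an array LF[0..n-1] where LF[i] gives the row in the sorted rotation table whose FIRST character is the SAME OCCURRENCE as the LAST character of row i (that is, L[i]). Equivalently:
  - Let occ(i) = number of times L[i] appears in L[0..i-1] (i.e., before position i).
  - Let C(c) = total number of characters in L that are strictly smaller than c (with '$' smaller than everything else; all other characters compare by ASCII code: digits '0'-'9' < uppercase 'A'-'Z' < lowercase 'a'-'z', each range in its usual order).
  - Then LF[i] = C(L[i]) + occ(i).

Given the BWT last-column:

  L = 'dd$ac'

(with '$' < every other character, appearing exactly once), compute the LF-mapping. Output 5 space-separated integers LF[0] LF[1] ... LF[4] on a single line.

Answer: 3 4 0 1 2

Derivation:
Char counts: '$':1, 'a':1, 'c':1, 'd':2
C (first-col start): C('$')=0, C('a')=1, C('c')=2, C('d')=3
L[0]='d': occ=0, LF[0]=C('d')+0=3+0=3
L[1]='d': occ=1, LF[1]=C('d')+1=3+1=4
L[2]='$': occ=0, LF[2]=C('$')+0=0+0=0
L[3]='a': occ=0, LF[3]=C('a')+0=1+0=1
L[4]='c': occ=0, LF[4]=C('c')+0=2+0=2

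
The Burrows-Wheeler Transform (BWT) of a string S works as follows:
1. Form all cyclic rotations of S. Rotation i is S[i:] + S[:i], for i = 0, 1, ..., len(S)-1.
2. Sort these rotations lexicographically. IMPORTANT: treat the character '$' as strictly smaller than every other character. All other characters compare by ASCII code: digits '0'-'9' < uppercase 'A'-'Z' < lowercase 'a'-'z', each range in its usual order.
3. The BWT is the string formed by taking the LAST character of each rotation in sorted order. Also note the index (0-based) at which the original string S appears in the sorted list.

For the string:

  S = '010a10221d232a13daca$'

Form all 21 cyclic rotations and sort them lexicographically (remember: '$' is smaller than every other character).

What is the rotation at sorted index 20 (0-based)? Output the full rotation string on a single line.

All 21 rotations (rotation i = S[i:]+S[:i]):
  rot[0] = 010a10221d232a13daca$
  rot[1] = 10a10221d232a13daca$0
  rot[2] = 0a10221d232a13daca$01
  rot[3] = a10221d232a13daca$010
  rot[4] = 10221d232a13daca$010a
  rot[5] = 0221d232a13daca$010a1
  rot[6] = 221d232a13daca$010a10
  rot[7] = 21d232a13daca$010a102
  rot[8] = 1d232a13daca$010a1022
  rot[9] = d232a13daca$010a10221
  rot[10] = 232a13daca$010a10221d
  rot[11] = 32a13daca$010a10221d2
  rot[12] = 2a13daca$010a10221d23
  rot[13] = a13daca$010a10221d232
  rot[14] = 13daca$010a10221d232a
  rot[15] = 3daca$010a10221d232a1
  rot[16] = daca$010a10221d232a13
  rot[17] = aca$010a10221d232a13d
  rot[18] = ca$010a10221d232a13da
  rot[19] = a$010a10221d232a13dac
  rot[20] = $010a10221d232a13daca
Sorted (with $ < everything):
  sorted[0] = $010a10221d232a13daca
  sorted[1] = 010a10221d232a13daca$
  sorted[2] = 0221d232a13daca$010a1
  sorted[3] = 0a10221d232a13daca$01
  sorted[4] = 10221d232a13daca$010a
  sorted[5] = 10a10221d232a13daca$0
  sorted[6] = 13daca$010a10221d232a
  sorted[7] = 1d232a13daca$010a1022
  sorted[8] = 21d232a13daca$010a102
  sorted[9] = 221d232a13daca$010a10
  sorted[10] = 232a13daca$010a10221d
  sorted[11] = 2a13daca$010a10221d23
  sorted[12] = 32a13daca$010a10221d2
  sorted[13] = 3daca$010a10221d232a1
  sorted[14] = a$010a10221d232a13dac
  sorted[15] = a10221d232a13daca$010
  sorted[16] = a13daca$010a10221d232
  sorted[17] = aca$010a10221d232a13d
  sorted[18] = ca$010a10221d232a13da
  sorted[19] = d232a13daca$010a10221
  sorted[20] = daca$010a10221d232a13
sorted[20] = daca$010a10221d232a13

Answer: daca$010a10221d232a13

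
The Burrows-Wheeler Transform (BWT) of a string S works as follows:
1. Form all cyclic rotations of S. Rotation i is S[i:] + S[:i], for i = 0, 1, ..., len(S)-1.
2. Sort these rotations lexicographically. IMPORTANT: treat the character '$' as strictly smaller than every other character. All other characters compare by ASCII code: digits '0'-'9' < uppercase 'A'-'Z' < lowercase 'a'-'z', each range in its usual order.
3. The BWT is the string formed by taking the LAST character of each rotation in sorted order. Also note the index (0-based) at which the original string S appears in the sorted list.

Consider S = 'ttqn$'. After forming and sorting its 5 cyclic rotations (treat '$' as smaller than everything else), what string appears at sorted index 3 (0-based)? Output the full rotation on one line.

Answer: tqn$t

Derivation:
All 5 rotations (rotation i = S[i:]+S[:i]):
  rot[0] = ttqn$
  rot[1] = tqn$t
  rot[2] = qn$tt
  rot[3] = n$ttq
  rot[4] = $ttqn
Sorted (with $ < everything):
  sorted[0] = $ttqn
  sorted[1] = n$ttq
  sorted[2] = qn$tt
  sorted[3] = tqn$t
  sorted[4] = ttqn$
sorted[3] = tqn$t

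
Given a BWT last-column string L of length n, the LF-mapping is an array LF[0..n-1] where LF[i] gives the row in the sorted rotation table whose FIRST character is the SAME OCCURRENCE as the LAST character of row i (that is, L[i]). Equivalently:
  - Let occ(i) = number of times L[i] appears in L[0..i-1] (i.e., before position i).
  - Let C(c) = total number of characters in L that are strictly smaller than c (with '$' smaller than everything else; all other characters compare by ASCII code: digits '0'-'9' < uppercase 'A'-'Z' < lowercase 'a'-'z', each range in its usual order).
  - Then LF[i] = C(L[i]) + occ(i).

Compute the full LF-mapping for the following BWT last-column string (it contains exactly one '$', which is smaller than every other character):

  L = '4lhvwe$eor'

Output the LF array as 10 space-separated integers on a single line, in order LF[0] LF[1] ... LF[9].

Char counts: '$':1, '4':1, 'e':2, 'h':1, 'l':1, 'o':1, 'r':1, 'v':1, 'w':1
C (first-col start): C('$')=0, C('4')=1, C('e')=2, C('h')=4, C('l')=5, C('o')=6, C('r')=7, C('v')=8, C('w')=9
L[0]='4': occ=0, LF[0]=C('4')+0=1+0=1
L[1]='l': occ=0, LF[1]=C('l')+0=5+0=5
L[2]='h': occ=0, LF[2]=C('h')+0=4+0=4
L[3]='v': occ=0, LF[3]=C('v')+0=8+0=8
L[4]='w': occ=0, LF[4]=C('w')+0=9+0=9
L[5]='e': occ=0, LF[5]=C('e')+0=2+0=2
L[6]='$': occ=0, LF[6]=C('$')+0=0+0=0
L[7]='e': occ=1, LF[7]=C('e')+1=2+1=3
L[8]='o': occ=0, LF[8]=C('o')+0=6+0=6
L[9]='r': occ=0, LF[9]=C('r')+0=7+0=7

Answer: 1 5 4 8 9 2 0 3 6 7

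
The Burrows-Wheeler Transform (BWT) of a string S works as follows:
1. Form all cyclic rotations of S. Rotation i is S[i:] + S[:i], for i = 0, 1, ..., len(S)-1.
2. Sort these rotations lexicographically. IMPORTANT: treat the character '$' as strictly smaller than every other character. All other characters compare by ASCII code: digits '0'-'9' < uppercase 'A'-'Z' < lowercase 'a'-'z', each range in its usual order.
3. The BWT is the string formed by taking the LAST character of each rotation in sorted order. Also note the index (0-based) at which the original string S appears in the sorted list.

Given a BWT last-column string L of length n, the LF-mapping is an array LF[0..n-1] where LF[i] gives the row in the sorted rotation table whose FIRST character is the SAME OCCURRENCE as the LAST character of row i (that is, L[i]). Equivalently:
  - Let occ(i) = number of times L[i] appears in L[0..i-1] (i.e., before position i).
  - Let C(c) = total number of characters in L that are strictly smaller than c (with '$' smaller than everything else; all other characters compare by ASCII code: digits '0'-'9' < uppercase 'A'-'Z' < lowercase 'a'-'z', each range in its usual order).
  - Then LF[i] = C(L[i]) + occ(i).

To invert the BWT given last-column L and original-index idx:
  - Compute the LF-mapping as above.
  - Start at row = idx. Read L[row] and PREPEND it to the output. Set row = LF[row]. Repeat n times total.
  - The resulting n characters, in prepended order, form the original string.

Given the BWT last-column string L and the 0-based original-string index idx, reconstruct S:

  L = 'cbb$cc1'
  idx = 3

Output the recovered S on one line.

Answer: bb1ccc$

Derivation:
LF mapping: 4 2 3 0 5 6 1
Walk LF starting at row 3, prepending L[row]:
  step 1: row=3, L[3]='$', prepend. Next row=LF[3]=0
  step 2: row=0, L[0]='c', prepend. Next row=LF[0]=4
  step 3: row=4, L[4]='c', prepend. Next row=LF[4]=5
  step 4: row=5, L[5]='c', prepend. Next row=LF[5]=6
  step 5: row=6, L[6]='1', prepend. Next row=LF[6]=1
  step 6: row=1, L[1]='b', prepend. Next row=LF[1]=2
  step 7: row=2, L[2]='b', prepend. Next row=LF[2]=3
Reversed output: bb1ccc$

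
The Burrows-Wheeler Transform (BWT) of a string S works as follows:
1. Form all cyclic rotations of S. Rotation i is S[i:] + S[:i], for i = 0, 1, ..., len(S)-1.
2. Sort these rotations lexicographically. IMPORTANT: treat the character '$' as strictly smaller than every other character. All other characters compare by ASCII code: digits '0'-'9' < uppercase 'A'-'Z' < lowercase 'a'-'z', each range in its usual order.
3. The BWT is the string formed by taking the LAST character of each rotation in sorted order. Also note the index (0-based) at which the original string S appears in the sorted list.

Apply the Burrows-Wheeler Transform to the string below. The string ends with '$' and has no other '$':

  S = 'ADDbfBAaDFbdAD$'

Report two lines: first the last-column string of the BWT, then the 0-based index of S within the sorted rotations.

Answer: Dd$BfAAaDDAFDbb
2

Derivation:
All 15 rotations (rotation i = S[i:]+S[:i]):
  rot[0] = ADDbfBAaDFbdAD$
  rot[1] = DDbfBAaDFbdAD$A
  rot[2] = DbfBAaDFbdAD$AD
  rot[3] = bfBAaDFbdAD$ADD
  rot[4] = fBAaDFbdAD$ADDb
  rot[5] = BAaDFbdAD$ADDbf
  rot[6] = AaDFbdAD$ADDbfB
  rot[7] = aDFbdAD$ADDbfBA
  rot[8] = DFbdAD$ADDbfBAa
  rot[9] = FbdAD$ADDbfBAaD
  rot[10] = bdAD$ADDbfBAaDF
  rot[11] = dAD$ADDbfBAaDFb
  rot[12] = AD$ADDbfBAaDFbd
  rot[13] = D$ADDbfBAaDFbdA
  rot[14] = $ADDbfBAaDFbdAD
Sorted (with $ < everything):
  sorted[0] = $ADDbfBAaDFbdAD  (last char: 'D')
  sorted[1] = AD$ADDbfBAaDFbd  (last char: 'd')
  sorted[2] = ADDbfBAaDFbdAD$  (last char: '$')
  sorted[3] = AaDFbdAD$ADDbfB  (last char: 'B')
  sorted[4] = BAaDFbdAD$ADDbf  (last char: 'f')
  sorted[5] = D$ADDbfBAaDFbdA  (last char: 'A')
  sorted[6] = DDbfBAaDFbdAD$A  (last char: 'A')
  sorted[7] = DFbdAD$ADDbfBAa  (last char: 'a')
  sorted[8] = DbfBAaDFbdAD$AD  (last char: 'D')
  sorted[9] = FbdAD$ADDbfBAaD  (last char: 'D')
  sorted[10] = aDFbdAD$ADDbfBA  (last char: 'A')
  sorted[11] = bdAD$ADDbfBAaDF  (last char: 'F')
  sorted[12] = bfBAaDFbdAD$ADD  (last char: 'D')
  sorted[13] = dAD$ADDbfBAaDFb  (last char: 'b')
  sorted[14] = fBAaDFbdAD$ADDb  (last char: 'b')
Last column: Dd$BfAAaDDAFDbb
Original string S is at sorted index 2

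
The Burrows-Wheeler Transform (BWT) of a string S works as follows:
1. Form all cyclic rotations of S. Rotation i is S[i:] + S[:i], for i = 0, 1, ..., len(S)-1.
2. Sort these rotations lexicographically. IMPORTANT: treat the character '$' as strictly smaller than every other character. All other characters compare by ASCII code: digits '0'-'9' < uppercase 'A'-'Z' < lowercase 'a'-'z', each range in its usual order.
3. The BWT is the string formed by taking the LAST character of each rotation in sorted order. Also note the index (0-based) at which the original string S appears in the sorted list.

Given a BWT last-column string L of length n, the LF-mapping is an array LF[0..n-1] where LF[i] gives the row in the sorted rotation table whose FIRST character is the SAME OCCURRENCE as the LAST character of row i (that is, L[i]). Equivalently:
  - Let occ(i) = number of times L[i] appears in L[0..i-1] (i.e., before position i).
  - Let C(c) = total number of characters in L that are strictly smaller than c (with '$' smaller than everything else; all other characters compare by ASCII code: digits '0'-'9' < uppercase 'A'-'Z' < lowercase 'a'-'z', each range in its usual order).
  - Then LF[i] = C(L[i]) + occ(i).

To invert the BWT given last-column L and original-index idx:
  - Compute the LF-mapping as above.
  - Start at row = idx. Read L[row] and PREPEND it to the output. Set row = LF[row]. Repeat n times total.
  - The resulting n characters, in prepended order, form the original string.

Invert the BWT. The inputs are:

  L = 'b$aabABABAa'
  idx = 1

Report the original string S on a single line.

LF mapping: 9 0 6 7 10 1 4 2 5 3 8
Walk LF starting at row 1, prepending L[row]:
  step 1: row=1, L[1]='$', prepend. Next row=LF[1]=0
  step 2: row=0, L[0]='b', prepend. Next row=LF[0]=9
  step 3: row=9, L[9]='A', prepend. Next row=LF[9]=3
  step 4: row=3, L[3]='a', prepend. Next row=LF[3]=7
  step 5: row=7, L[7]='A', prepend. Next row=LF[7]=2
  step 6: row=2, L[2]='a', prepend. Next row=LF[2]=6
  step 7: row=6, L[6]='B', prepend. Next row=LF[6]=4
  step 8: row=4, L[4]='b', prepend. Next row=LF[4]=10
  step 9: row=10, L[10]='a', prepend. Next row=LF[10]=8
  step 10: row=8, L[8]='B', prepend. Next row=LF[8]=5
  step 11: row=5, L[5]='A', prepend. Next row=LF[5]=1
Reversed output: ABabBaAaAb$

Answer: ABabBaAaAb$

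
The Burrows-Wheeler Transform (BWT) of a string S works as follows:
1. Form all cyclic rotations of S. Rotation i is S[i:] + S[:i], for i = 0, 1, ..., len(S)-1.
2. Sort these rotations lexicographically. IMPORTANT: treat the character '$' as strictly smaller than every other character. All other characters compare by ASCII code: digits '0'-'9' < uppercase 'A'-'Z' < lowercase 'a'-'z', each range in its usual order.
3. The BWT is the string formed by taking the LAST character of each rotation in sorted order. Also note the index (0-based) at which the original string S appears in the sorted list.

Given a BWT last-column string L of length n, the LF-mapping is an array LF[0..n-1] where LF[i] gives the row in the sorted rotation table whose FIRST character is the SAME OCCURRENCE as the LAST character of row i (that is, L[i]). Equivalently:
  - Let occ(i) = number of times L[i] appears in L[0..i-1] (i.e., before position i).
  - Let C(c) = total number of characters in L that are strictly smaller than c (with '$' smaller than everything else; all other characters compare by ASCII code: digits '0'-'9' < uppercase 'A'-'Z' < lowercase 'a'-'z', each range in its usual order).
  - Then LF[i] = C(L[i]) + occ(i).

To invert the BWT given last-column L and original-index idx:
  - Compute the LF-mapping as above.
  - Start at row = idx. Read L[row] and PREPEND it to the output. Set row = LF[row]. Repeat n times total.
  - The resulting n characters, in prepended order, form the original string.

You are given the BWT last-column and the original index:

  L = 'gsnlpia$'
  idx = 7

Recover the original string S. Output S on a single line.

Answer: sapling$

Derivation:
LF mapping: 2 7 5 4 6 3 1 0
Walk LF starting at row 7, prepending L[row]:
  step 1: row=7, L[7]='$', prepend. Next row=LF[7]=0
  step 2: row=0, L[0]='g', prepend. Next row=LF[0]=2
  step 3: row=2, L[2]='n', prepend. Next row=LF[2]=5
  step 4: row=5, L[5]='i', prepend. Next row=LF[5]=3
  step 5: row=3, L[3]='l', prepend. Next row=LF[3]=4
  step 6: row=4, L[4]='p', prepend. Next row=LF[4]=6
  step 7: row=6, L[6]='a', prepend. Next row=LF[6]=1
  step 8: row=1, L[1]='s', prepend. Next row=LF[1]=7
Reversed output: sapling$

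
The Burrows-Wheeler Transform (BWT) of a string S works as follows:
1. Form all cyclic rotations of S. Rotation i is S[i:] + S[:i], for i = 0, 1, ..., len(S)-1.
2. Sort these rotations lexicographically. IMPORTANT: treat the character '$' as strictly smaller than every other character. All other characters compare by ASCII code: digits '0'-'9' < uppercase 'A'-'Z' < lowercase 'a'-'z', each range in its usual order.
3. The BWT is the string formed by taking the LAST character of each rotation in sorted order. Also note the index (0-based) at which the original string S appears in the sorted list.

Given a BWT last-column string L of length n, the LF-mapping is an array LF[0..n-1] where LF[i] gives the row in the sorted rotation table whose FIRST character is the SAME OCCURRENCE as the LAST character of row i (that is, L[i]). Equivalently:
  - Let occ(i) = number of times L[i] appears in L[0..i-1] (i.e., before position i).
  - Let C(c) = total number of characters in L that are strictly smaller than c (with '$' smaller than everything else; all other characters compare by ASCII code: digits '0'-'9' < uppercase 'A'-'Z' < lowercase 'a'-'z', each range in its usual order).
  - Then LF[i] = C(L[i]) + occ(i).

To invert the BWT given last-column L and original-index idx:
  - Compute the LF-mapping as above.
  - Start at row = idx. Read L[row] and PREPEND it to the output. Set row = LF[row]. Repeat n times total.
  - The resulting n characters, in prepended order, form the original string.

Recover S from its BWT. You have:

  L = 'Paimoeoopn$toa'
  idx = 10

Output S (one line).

Answer: onomatopoeiaP$

Derivation:
LF mapping: 1 2 5 6 8 4 9 10 12 7 0 13 11 3
Walk LF starting at row 10, prepending L[row]:
  step 1: row=10, L[10]='$', prepend. Next row=LF[10]=0
  step 2: row=0, L[0]='P', prepend. Next row=LF[0]=1
  step 3: row=1, L[1]='a', prepend. Next row=LF[1]=2
  step 4: row=2, L[2]='i', prepend. Next row=LF[2]=5
  step 5: row=5, L[5]='e', prepend. Next row=LF[5]=4
  step 6: row=4, L[4]='o', prepend. Next row=LF[4]=8
  step 7: row=8, L[8]='p', prepend. Next row=LF[8]=12
  step 8: row=12, L[12]='o', prepend. Next row=LF[12]=11
  step 9: row=11, L[11]='t', prepend. Next row=LF[11]=13
  step 10: row=13, L[13]='a', prepend. Next row=LF[13]=3
  step 11: row=3, L[3]='m', prepend. Next row=LF[3]=6
  step 12: row=6, L[6]='o', prepend. Next row=LF[6]=9
  step 13: row=9, L[9]='n', prepend. Next row=LF[9]=7
  step 14: row=7, L[7]='o', prepend. Next row=LF[7]=10
Reversed output: onomatopoeiaP$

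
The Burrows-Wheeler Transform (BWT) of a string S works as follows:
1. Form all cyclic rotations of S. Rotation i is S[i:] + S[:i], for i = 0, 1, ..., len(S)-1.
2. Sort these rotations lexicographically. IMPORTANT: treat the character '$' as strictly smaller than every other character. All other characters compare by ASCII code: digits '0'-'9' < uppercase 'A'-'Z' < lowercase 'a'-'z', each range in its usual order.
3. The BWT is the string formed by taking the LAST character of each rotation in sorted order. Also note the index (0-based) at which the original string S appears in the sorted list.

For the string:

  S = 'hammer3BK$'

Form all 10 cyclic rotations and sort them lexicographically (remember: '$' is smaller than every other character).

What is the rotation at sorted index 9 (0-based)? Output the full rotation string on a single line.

Answer: r3BK$hamme

Derivation:
All 10 rotations (rotation i = S[i:]+S[:i]):
  rot[0] = hammer3BK$
  rot[1] = ammer3BK$h
  rot[2] = mmer3BK$ha
  rot[3] = mer3BK$ham
  rot[4] = er3BK$hamm
  rot[5] = r3BK$hamme
  rot[6] = 3BK$hammer
  rot[7] = BK$hammer3
  rot[8] = K$hammer3B
  rot[9] = $hammer3BK
Sorted (with $ < everything):
  sorted[0] = $hammer3BK
  sorted[1] = 3BK$hammer
  sorted[2] = BK$hammer3
  sorted[3] = K$hammer3B
  sorted[4] = ammer3BK$h
  sorted[5] = er3BK$hamm
  sorted[6] = hammer3BK$
  sorted[7] = mer3BK$ham
  sorted[8] = mmer3BK$ha
  sorted[9] = r3BK$hamme
sorted[9] = r3BK$hamme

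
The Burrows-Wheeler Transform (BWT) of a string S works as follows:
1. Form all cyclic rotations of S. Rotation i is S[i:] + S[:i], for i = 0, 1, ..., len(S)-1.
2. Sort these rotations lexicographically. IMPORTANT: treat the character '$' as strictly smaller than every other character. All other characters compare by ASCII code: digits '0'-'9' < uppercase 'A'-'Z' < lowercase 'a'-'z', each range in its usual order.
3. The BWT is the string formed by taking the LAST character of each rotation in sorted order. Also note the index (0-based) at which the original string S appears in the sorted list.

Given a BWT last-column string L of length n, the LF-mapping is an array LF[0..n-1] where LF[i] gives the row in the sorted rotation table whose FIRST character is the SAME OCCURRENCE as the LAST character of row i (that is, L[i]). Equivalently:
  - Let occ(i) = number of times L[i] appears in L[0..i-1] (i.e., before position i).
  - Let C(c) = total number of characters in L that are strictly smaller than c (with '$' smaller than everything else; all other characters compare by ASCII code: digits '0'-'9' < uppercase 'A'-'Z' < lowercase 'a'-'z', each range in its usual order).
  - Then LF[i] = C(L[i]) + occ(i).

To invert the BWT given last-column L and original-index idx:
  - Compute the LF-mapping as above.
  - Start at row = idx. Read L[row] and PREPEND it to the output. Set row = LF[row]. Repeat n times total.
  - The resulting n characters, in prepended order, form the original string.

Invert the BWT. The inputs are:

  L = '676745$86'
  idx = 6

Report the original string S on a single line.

Answer: 74656876$

Derivation:
LF mapping: 3 6 4 7 1 2 0 8 5
Walk LF starting at row 6, prepending L[row]:
  step 1: row=6, L[6]='$', prepend. Next row=LF[6]=0
  step 2: row=0, L[0]='6', prepend. Next row=LF[0]=3
  step 3: row=3, L[3]='7', prepend. Next row=LF[3]=7
  step 4: row=7, L[7]='8', prepend. Next row=LF[7]=8
  step 5: row=8, L[8]='6', prepend. Next row=LF[8]=5
  step 6: row=5, L[5]='5', prepend. Next row=LF[5]=2
  step 7: row=2, L[2]='6', prepend. Next row=LF[2]=4
  step 8: row=4, L[4]='4', prepend. Next row=LF[4]=1
  step 9: row=1, L[1]='7', prepend. Next row=LF[1]=6
Reversed output: 74656876$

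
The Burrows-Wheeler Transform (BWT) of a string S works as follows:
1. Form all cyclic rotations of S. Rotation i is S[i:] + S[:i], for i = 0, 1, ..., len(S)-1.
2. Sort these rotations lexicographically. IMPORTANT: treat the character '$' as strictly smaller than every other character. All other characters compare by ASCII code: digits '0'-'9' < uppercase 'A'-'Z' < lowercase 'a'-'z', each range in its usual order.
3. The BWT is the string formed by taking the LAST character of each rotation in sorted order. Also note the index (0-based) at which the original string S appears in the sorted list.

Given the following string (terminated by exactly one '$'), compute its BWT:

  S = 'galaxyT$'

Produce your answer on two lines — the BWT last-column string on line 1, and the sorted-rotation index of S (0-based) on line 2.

All 8 rotations (rotation i = S[i:]+S[:i]):
  rot[0] = galaxyT$
  rot[1] = alaxyT$g
  rot[2] = laxyT$ga
  rot[3] = axyT$gal
  rot[4] = xyT$gala
  rot[5] = yT$galax
  rot[6] = T$galaxy
  rot[7] = $galaxyT
Sorted (with $ < everything):
  sorted[0] = $galaxyT  (last char: 'T')
  sorted[1] = T$galaxy  (last char: 'y')
  sorted[2] = alaxyT$g  (last char: 'g')
  sorted[3] = axyT$gal  (last char: 'l')
  sorted[4] = galaxyT$  (last char: '$')
  sorted[5] = laxyT$ga  (last char: 'a')
  sorted[6] = xyT$gala  (last char: 'a')
  sorted[7] = yT$galax  (last char: 'x')
Last column: Tygl$aax
Original string S is at sorted index 4

Answer: Tygl$aax
4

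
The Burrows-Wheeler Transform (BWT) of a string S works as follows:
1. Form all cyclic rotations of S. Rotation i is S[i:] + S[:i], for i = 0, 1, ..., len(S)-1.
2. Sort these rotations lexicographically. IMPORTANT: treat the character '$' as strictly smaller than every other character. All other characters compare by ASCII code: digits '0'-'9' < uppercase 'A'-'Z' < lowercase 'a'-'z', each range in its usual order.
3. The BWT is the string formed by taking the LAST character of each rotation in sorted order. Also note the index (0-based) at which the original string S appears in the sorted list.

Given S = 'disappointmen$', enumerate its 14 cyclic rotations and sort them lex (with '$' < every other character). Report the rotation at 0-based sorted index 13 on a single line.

Answer: tmen$disappoin

Derivation:
All 14 rotations (rotation i = S[i:]+S[:i]):
  rot[0] = disappointmen$
  rot[1] = isappointmen$d
  rot[2] = sappointmen$di
  rot[3] = appointmen$dis
  rot[4] = ppointmen$disa
  rot[5] = pointmen$disap
  rot[6] = ointmen$disapp
  rot[7] = intmen$disappo
  rot[8] = ntmen$disappoi
  rot[9] = tmen$disappoin
  rot[10] = men$disappoint
  rot[11] = en$disappointm
  rot[12] = n$disappointme
  rot[13] = $disappointmen
Sorted (with $ < everything):
  sorted[0] = $disappointmen
  sorted[1] = appointmen$dis
  sorted[2] = disappointmen$
  sorted[3] = en$disappointm
  sorted[4] = intmen$disappo
  sorted[5] = isappointmen$d
  sorted[6] = men$disappoint
  sorted[7] = n$disappointme
  sorted[8] = ntmen$disappoi
  sorted[9] = ointmen$disapp
  sorted[10] = pointmen$disap
  sorted[11] = ppointmen$disa
  sorted[12] = sappointmen$di
  sorted[13] = tmen$disappoin
sorted[13] = tmen$disappoin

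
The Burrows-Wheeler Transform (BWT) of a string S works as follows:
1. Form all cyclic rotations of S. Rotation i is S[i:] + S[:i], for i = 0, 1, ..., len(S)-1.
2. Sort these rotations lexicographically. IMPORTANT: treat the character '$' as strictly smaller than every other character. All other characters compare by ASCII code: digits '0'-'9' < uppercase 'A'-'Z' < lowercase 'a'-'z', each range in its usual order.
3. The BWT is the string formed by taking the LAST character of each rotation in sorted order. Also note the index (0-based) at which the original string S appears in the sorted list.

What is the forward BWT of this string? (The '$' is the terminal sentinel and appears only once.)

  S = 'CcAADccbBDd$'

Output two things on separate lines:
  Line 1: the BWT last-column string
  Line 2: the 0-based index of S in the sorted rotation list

All 12 rotations (rotation i = S[i:]+S[:i]):
  rot[0] = CcAADccbBDd$
  rot[1] = cAADccbBDd$C
  rot[2] = AADccbBDd$Cc
  rot[3] = ADccbBDd$CcA
  rot[4] = DccbBDd$CcAA
  rot[5] = ccbBDd$CcAAD
  rot[6] = cbBDd$CcAADc
  rot[7] = bBDd$CcAADcc
  rot[8] = BDd$CcAADccb
  rot[9] = Dd$CcAADccbB
  rot[10] = d$CcAADccbBD
  rot[11] = $CcAADccbBDd
Sorted (with $ < everything):
  sorted[0] = $CcAADccbBDd  (last char: 'd')
  sorted[1] = AADccbBDd$Cc  (last char: 'c')
  sorted[2] = ADccbBDd$CcA  (last char: 'A')
  sorted[3] = BDd$CcAADccb  (last char: 'b')
  sorted[4] = CcAADccbBDd$  (last char: '$')
  sorted[5] = DccbBDd$CcAA  (last char: 'A')
  sorted[6] = Dd$CcAADccbB  (last char: 'B')
  sorted[7] = bBDd$CcAADcc  (last char: 'c')
  sorted[8] = cAADccbBDd$C  (last char: 'C')
  sorted[9] = cbBDd$CcAADc  (last char: 'c')
  sorted[10] = ccbBDd$CcAAD  (last char: 'D')
  sorted[11] = d$CcAADccbBD  (last char: 'D')
Last column: dcAb$ABcCcDD
Original string S is at sorted index 4

Answer: dcAb$ABcCcDD
4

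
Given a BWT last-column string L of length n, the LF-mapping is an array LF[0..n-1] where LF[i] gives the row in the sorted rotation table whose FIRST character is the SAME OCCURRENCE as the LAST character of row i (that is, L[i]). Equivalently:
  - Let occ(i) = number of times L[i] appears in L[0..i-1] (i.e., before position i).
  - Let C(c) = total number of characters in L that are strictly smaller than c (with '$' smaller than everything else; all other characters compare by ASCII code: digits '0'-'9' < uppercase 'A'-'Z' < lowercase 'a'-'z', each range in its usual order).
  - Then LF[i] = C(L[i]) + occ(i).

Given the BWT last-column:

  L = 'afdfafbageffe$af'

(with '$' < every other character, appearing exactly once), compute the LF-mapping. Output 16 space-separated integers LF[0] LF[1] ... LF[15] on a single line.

Answer: 1 9 6 10 2 11 5 3 15 7 12 13 8 0 4 14

Derivation:
Char counts: '$':1, 'a':4, 'b':1, 'd':1, 'e':2, 'f':6, 'g':1
C (first-col start): C('$')=0, C('a')=1, C('b')=5, C('d')=6, C('e')=7, C('f')=9, C('g')=15
L[0]='a': occ=0, LF[0]=C('a')+0=1+0=1
L[1]='f': occ=0, LF[1]=C('f')+0=9+0=9
L[2]='d': occ=0, LF[2]=C('d')+0=6+0=6
L[3]='f': occ=1, LF[3]=C('f')+1=9+1=10
L[4]='a': occ=1, LF[4]=C('a')+1=1+1=2
L[5]='f': occ=2, LF[5]=C('f')+2=9+2=11
L[6]='b': occ=0, LF[6]=C('b')+0=5+0=5
L[7]='a': occ=2, LF[7]=C('a')+2=1+2=3
L[8]='g': occ=0, LF[8]=C('g')+0=15+0=15
L[9]='e': occ=0, LF[9]=C('e')+0=7+0=7
L[10]='f': occ=3, LF[10]=C('f')+3=9+3=12
L[11]='f': occ=4, LF[11]=C('f')+4=9+4=13
L[12]='e': occ=1, LF[12]=C('e')+1=7+1=8
L[13]='$': occ=0, LF[13]=C('$')+0=0+0=0
L[14]='a': occ=3, LF[14]=C('a')+3=1+3=4
L[15]='f': occ=5, LF[15]=C('f')+5=9+5=14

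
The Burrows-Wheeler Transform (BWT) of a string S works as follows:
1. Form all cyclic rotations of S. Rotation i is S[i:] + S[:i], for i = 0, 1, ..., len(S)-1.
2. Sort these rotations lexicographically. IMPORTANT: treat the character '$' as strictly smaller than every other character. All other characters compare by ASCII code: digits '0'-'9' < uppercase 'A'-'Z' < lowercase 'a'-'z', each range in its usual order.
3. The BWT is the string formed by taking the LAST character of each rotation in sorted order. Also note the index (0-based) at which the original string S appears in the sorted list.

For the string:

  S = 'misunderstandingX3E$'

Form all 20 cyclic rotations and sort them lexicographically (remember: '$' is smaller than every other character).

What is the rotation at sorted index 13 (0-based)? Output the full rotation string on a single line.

All 20 rotations (rotation i = S[i:]+S[:i]):
  rot[0] = misunderstandingX3E$
  rot[1] = isunderstandingX3E$m
  rot[2] = sunderstandingX3E$mi
  rot[3] = understandingX3E$mis
  rot[4] = nderstandingX3E$misu
  rot[5] = derstandingX3E$misun
  rot[6] = erstandingX3E$misund
  rot[7] = rstandingX3E$misunde
  rot[8] = standingX3E$misunder
  rot[9] = tandingX3E$misunders
  rot[10] = andingX3E$misunderst
  rot[11] = ndingX3E$misundersta
  rot[12] = dingX3E$misunderstan
  rot[13] = ingX3E$misunderstand
  rot[14] = ngX3E$misunderstandi
  rot[15] = gX3E$misunderstandin
  rot[16] = X3E$misunderstanding
  rot[17] = 3E$misunderstandingX
  rot[18] = E$misunderstandingX3
  rot[19] = $misunderstandingX3E
Sorted (with $ < everything):
  sorted[0] = $misunderstandingX3E
  sorted[1] = 3E$misunderstandingX
  sorted[2] = E$misunderstandingX3
  sorted[3] = X3E$misunderstanding
  sorted[4] = andingX3E$misunderst
  sorted[5] = derstandingX3E$misun
  sorted[6] = dingX3E$misunderstan
  sorted[7] = erstandingX3E$misund
  sorted[8] = gX3E$misunderstandin
  sorted[9] = ingX3E$misunderstand
  sorted[10] = isunderstandingX3E$m
  sorted[11] = misunderstandingX3E$
  sorted[12] = nderstandingX3E$misu
  sorted[13] = ndingX3E$misundersta
  sorted[14] = ngX3E$misunderstandi
  sorted[15] = rstandingX3E$misunde
  sorted[16] = standingX3E$misunder
  sorted[17] = sunderstandingX3E$mi
  sorted[18] = tandingX3E$misunders
  sorted[19] = understandingX3E$mis
sorted[13] = ndingX3E$misundersta

Answer: ndingX3E$misundersta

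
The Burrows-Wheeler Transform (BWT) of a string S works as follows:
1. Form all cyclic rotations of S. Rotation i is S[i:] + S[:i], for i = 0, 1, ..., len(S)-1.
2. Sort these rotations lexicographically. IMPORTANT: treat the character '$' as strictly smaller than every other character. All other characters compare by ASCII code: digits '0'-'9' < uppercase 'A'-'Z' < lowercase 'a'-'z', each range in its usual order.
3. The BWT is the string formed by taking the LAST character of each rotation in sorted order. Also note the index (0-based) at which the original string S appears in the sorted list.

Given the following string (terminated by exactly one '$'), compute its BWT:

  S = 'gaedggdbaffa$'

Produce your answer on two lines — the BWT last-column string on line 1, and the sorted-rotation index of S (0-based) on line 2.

All 13 rotations (rotation i = S[i:]+S[:i]):
  rot[0] = gaedggdbaffa$
  rot[1] = aedggdbaffa$g
  rot[2] = edggdbaffa$ga
  rot[3] = dggdbaffa$gae
  rot[4] = ggdbaffa$gaed
  rot[5] = gdbaffa$gaedg
  rot[6] = dbaffa$gaedgg
  rot[7] = baffa$gaedggd
  rot[8] = affa$gaedggdb
  rot[9] = ffa$gaedggdba
  rot[10] = fa$gaedggdbaf
  rot[11] = a$gaedggdbaff
  rot[12] = $gaedggdbaffa
Sorted (with $ < everything):
  sorted[0] = $gaedggdbaffa  (last char: 'a')
  sorted[1] = a$gaedggdbaff  (last char: 'f')
  sorted[2] = aedggdbaffa$g  (last char: 'g')
  sorted[3] = affa$gaedggdb  (last char: 'b')
  sorted[4] = baffa$gaedggd  (last char: 'd')
  sorted[5] = dbaffa$gaedgg  (last char: 'g')
  sorted[6] = dggdbaffa$gae  (last char: 'e')
  sorted[7] = edggdbaffa$ga  (last char: 'a')
  sorted[8] = fa$gaedggdbaf  (last char: 'f')
  sorted[9] = ffa$gaedggdba  (last char: 'a')
  sorted[10] = gaedggdbaffa$  (last char: '$')
  sorted[11] = gdbaffa$gaedg  (last char: 'g')
  sorted[12] = ggdbaffa$gaed  (last char: 'd')
Last column: afgbdgeafa$gd
Original string S is at sorted index 10

Answer: afgbdgeafa$gd
10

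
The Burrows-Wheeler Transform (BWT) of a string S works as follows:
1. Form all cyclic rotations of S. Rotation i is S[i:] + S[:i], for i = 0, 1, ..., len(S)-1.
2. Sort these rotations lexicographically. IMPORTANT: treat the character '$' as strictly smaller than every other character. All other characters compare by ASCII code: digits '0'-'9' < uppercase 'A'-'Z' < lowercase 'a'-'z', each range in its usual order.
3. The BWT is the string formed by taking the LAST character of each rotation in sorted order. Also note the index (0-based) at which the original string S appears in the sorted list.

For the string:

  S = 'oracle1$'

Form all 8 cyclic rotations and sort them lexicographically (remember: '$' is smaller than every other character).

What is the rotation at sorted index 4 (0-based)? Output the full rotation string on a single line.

All 8 rotations (rotation i = S[i:]+S[:i]):
  rot[0] = oracle1$
  rot[1] = racle1$o
  rot[2] = acle1$or
  rot[3] = cle1$ora
  rot[4] = le1$orac
  rot[5] = e1$oracl
  rot[6] = 1$oracle
  rot[7] = $oracle1
Sorted (with $ < everything):
  sorted[0] = $oracle1
  sorted[1] = 1$oracle
  sorted[2] = acle1$or
  sorted[3] = cle1$ora
  sorted[4] = e1$oracl
  sorted[5] = le1$orac
  sorted[6] = oracle1$
  sorted[7] = racle1$o
sorted[4] = e1$oracl

Answer: e1$oracl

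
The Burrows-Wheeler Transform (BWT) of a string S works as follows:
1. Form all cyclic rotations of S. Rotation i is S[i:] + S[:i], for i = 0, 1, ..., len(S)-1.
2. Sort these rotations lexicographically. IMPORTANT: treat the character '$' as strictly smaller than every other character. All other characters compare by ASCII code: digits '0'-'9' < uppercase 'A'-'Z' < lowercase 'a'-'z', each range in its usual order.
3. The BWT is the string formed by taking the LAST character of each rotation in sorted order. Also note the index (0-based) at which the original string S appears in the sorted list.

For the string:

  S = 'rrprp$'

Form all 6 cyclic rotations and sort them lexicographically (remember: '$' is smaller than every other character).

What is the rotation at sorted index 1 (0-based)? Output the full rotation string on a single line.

Answer: p$rrpr

Derivation:
All 6 rotations (rotation i = S[i:]+S[:i]):
  rot[0] = rrprp$
  rot[1] = rprp$r
  rot[2] = prp$rr
  rot[3] = rp$rrp
  rot[4] = p$rrpr
  rot[5] = $rrprp
Sorted (with $ < everything):
  sorted[0] = $rrprp
  sorted[1] = p$rrpr
  sorted[2] = prp$rr
  sorted[3] = rp$rrp
  sorted[4] = rprp$r
  sorted[5] = rrprp$
sorted[1] = p$rrpr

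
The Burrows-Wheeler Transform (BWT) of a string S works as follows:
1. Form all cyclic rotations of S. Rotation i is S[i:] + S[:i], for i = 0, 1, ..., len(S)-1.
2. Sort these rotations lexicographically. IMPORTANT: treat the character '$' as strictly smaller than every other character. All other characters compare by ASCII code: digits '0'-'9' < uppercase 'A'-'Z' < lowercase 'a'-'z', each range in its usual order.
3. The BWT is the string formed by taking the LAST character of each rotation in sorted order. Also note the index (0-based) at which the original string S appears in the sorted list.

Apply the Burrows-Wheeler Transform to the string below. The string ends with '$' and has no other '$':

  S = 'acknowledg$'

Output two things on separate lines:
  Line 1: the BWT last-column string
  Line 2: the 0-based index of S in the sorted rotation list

Answer: g$aeldcwkno
1

Derivation:
All 11 rotations (rotation i = S[i:]+S[:i]):
  rot[0] = acknowledg$
  rot[1] = cknowledg$a
  rot[2] = knowledg$ac
  rot[3] = nowledg$ack
  rot[4] = owledg$ackn
  rot[5] = wledg$ackno
  rot[6] = ledg$acknow
  rot[7] = edg$acknowl
  rot[8] = dg$acknowle
  rot[9] = g$acknowled
  rot[10] = $acknowledg
Sorted (with $ < everything):
  sorted[0] = $acknowledg  (last char: 'g')
  sorted[1] = acknowledg$  (last char: '$')
  sorted[2] = cknowledg$a  (last char: 'a')
  sorted[3] = dg$acknowle  (last char: 'e')
  sorted[4] = edg$acknowl  (last char: 'l')
  sorted[5] = g$acknowled  (last char: 'd')
  sorted[6] = knowledg$ac  (last char: 'c')
  sorted[7] = ledg$acknow  (last char: 'w')
  sorted[8] = nowledg$ack  (last char: 'k')
  sorted[9] = owledg$ackn  (last char: 'n')
  sorted[10] = wledg$ackno  (last char: 'o')
Last column: g$aeldcwkno
Original string S is at sorted index 1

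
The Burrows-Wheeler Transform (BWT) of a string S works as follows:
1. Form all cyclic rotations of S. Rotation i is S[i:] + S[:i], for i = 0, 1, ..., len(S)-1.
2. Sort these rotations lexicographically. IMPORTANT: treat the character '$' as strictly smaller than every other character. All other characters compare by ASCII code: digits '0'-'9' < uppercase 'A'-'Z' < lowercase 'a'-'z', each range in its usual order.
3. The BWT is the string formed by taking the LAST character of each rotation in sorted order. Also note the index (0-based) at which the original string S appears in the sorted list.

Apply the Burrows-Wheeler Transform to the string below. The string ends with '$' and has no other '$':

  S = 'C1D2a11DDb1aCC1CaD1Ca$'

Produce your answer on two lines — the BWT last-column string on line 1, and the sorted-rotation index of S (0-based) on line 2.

Answer: aaDCC1bDC$a11a11DC21CD
9

Derivation:
All 22 rotations (rotation i = S[i:]+S[:i]):
  rot[0] = C1D2a11DDb1aCC1CaD1Ca$
  rot[1] = 1D2a11DDb1aCC1CaD1Ca$C
  rot[2] = D2a11DDb1aCC1CaD1Ca$C1
  rot[3] = 2a11DDb1aCC1CaD1Ca$C1D
  rot[4] = a11DDb1aCC1CaD1Ca$C1D2
  rot[5] = 11DDb1aCC1CaD1Ca$C1D2a
  rot[6] = 1DDb1aCC1CaD1Ca$C1D2a1
  rot[7] = DDb1aCC1CaD1Ca$C1D2a11
  rot[8] = Db1aCC1CaD1Ca$C1D2a11D
  rot[9] = b1aCC1CaD1Ca$C1D2a11DD
  rot[10] = 1aCC1CaD1Ca$C1D2a11DDb
  rot[11] = aCC1CaD1Ca$C1D2a11DDb1
  rot[12] = CC1CaD1Ca$C1D2a11DDb1a
  rot[13] = C1CaD1Ca$C1D2a11DDb1aC
  rot[14] = 1CaD1Ca$C1D2a11DDb1aCC
  rot[15] = CaD1Ca$C1D2a11DDb1aCC1
  rot[16] = aD1Ca$C1D2a11DDb1aCC1C
  rot[17] = D1Ca$C1D2a11DDb1aCC1Ca
  rot[18] = 1Ca$C1D2a11DDb1aCC1CaD
  rot[19] = Ca$C1D2a11DDb1aCC1CaD1
  rot[20] = a$C1D2a11DDb1aCC1CaD1C
  rot[21] = $C1D2a11DDb1aCC1CaD1Ca
Sorted (with $ < everything):
  sorted[0] = $C1D2a11DDb1aCC1CaD1Ca  (last char: 'a')
  sorted[1] = 11DDb1aCC1CaD1Ca$C1D2a  (last char: 'a')
  sorted[2] = 1Ca$C1D2a11DDb1aCC1CaD  (last char: 'D')
  sorted[3] = 1CaD1Ca$C1D2a11DDb1aCC  (last char: 'C')
  sorted[4] = 1D2a11DDb1aCC1CaD1Ca$C  (last char: 'C')
  sorted[5] = 1DDb1aCC1CaD1Ca$C1D2a1  (last char: '1')
  sorted[6] = 1aCC1CaD1Ca$C1D2a11DDb  (last char: 'b')
  sorted[7] = 2a11DDb1aCC1CaD1Ca$C1D  (last char: 'D')
  sorted[8] = C1CaD1Ca$C1D2a11DDb1aC  (last char: 'C')
  sorted[9] = C1D2a11DDb1aCC1CaD1Ca$  (last char: '$')
  sorted[10] = CC1CaD1Ca$C1D2a11DDb1a  (last char: 'a')
  sorted[11] = Ca$C1D2a11DDb1aCC1CaD1  (last char: '1')
  sorted[12] = CaD1Ca$C1D2a11DDb1aCC1  (last char: '1')
  sorted[13] = D1Ca$C1D2a11DDb1aCC1Ca  (last char: 'a')
  sorted[14] = D2a11DDb1aCC1CaD1Ca$C1  (last char: '1')
  sorted[15] = DDb1aCC1CaD1Ca$C1D2a11  (last char: '1')
  sorted[16] = Db1aCC1CaD1Ca$C1D2a11D  (last char: 'D')
  sorted[17] = a$C1D2a11DDb1aCC1CaD1C  (last char: 'C')
  sorted[18] = a11DDb1aCC1CaD1Ca$C1D2  (last char: '2')
  sorted[19] = aCC1CaD1Ca$C1D2a11DDb1  (last char: '1')
  sorted[20] = aD1Ca$C1D2a11DDb1aCC1C  (last char: 'C')
  sorted[21] = b1aCC1CaD1Ca$C1D2a11DD  (last char: 'D')
Last column: aaDCC1bDC$a11a11DC21CD
Original string S is at sorted index 9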